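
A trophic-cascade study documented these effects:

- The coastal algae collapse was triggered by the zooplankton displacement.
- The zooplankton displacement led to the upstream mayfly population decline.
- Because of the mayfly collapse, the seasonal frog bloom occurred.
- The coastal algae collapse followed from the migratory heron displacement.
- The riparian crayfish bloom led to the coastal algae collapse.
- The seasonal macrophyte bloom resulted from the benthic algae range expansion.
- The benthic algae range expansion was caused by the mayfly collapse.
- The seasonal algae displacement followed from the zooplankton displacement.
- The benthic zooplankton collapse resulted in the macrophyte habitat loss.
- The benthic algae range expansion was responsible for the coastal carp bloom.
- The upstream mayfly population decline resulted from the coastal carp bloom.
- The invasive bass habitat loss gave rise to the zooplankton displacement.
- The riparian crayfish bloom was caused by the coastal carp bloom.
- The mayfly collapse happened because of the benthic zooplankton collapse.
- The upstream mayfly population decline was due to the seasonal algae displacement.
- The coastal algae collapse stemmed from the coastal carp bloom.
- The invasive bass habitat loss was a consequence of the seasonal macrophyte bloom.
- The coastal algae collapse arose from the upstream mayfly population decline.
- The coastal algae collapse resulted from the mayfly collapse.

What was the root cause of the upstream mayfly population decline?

the benthic zooplankton collapse

Tracing upstream from the upstream mayfly population decline: the upstream mayfly population decline ← the coastal carp bloom ← the benthic algae range expansion ← the mayfly collapse ← the benthic zooplankton collapse.
The benthic zooplankton collapse has no stated cause, so it is the root.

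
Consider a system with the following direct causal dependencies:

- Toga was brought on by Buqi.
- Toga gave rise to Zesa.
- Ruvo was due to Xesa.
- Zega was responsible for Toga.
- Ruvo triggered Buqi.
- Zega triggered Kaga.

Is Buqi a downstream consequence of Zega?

No

Zega leads to Kaga, Toga, Zesa; Buqi is not among them.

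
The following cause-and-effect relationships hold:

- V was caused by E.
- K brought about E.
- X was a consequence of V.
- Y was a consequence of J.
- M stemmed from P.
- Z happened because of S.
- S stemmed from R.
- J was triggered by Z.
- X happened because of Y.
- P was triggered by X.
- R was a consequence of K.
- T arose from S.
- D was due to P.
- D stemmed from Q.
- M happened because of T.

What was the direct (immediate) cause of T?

Upstream contributors include K, R, but only S feeds directly into T.

S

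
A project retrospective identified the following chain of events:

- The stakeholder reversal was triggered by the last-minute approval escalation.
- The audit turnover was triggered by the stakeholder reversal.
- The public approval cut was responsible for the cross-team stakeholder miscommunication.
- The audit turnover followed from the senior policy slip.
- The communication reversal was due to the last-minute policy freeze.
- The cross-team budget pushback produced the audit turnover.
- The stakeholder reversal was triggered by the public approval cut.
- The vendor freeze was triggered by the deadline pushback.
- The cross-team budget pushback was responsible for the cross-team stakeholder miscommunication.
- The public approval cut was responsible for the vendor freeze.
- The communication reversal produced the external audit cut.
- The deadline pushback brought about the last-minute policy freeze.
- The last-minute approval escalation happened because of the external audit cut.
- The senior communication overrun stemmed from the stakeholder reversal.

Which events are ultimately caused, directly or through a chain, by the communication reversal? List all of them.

the audit turnover, the external audit cut, the last-minute approval escalation, the senior communication overrun, the stakeholder reversal

Direct effects: the external audit cut.
2 steps out: the last-minute approval escalation.
3 steps out: the stakeholder reversal.
4 steps out: the senior communication overrun, the audit turnover.
Not reachable from it: the public approval cut, the deadline pushback, the last-minute policy freeze, the vendor freeze, the cross-team budget pushback, the cross-team stakeholder miscommunication, the senior policy slip.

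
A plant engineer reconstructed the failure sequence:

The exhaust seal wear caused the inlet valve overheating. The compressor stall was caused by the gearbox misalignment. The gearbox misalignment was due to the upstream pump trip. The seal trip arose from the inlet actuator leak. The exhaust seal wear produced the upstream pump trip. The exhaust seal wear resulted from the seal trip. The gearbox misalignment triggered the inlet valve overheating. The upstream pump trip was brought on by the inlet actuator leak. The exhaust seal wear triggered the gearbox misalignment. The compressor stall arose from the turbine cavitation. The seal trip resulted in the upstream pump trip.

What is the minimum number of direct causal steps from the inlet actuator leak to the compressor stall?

3

Shortest chain: the inlet actuator leak → the upstream pump trip → the gearbox misalignment → the compressor stall.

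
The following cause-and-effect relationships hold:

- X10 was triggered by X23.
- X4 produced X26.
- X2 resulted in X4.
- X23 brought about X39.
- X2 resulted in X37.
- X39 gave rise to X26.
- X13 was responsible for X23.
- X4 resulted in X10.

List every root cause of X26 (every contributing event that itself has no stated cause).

Tracing upstream from X26: X26 ← X39 ← X23 ← X13.
A separate upstream branch: X26 ← X4 ← X2.
Each of those chain origins has no stated cause.

X13, X2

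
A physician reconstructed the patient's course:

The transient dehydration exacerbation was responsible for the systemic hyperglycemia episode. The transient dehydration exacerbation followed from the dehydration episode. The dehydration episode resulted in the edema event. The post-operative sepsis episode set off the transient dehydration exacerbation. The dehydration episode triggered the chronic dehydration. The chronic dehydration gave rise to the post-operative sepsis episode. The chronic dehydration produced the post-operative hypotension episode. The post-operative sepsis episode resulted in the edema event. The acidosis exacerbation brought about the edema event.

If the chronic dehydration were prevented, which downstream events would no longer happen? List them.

Downstream of the chronic dehydration: the post-operative hypotension episode, the post-operative sepsis episode, the transient dehydration exacerbation, the edema event, the systemic hyperglycemia episode.
Of those, still caused via another path: the transient dehydration exacerbation, the edema event, the systemic hyperglycemia episode.
The remainder have no surviving cause.

the post-operative hypotension episode, the post-operative sepsis episode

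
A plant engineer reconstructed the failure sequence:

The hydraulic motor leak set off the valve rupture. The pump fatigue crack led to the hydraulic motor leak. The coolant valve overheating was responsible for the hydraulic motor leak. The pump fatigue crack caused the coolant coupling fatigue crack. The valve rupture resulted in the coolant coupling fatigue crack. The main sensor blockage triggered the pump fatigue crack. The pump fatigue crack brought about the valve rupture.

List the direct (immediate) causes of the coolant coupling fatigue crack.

the pump fatigue crack, the valve rupture

Upstream contributors include the main sensor blockage, the hydraulic motor leak, the coolant valve overheating, but only the pump fatigue crack, the valve rupture feed directly into the coolant coupling fatigue crack.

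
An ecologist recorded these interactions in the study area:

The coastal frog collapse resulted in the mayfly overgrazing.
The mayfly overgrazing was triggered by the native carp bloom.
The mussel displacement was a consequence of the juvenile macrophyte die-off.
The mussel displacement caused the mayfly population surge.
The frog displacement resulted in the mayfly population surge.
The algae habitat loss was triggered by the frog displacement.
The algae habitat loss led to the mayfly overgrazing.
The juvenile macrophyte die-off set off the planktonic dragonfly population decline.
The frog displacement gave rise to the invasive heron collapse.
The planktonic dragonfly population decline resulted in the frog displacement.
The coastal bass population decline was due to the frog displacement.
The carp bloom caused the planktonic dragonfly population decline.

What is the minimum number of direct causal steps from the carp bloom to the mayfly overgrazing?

Shortest chain: the carp bloom → the planktonic dragonfly population decline → the frog displacement → the algae habitat loss → the mayfly overgrazing.

4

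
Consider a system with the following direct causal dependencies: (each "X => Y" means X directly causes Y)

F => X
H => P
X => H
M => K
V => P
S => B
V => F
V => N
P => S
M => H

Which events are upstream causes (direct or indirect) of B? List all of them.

F, H, M, P, S, V, X

Immediate cause of B: S.
Further upstream: V, F, M, X, H, P.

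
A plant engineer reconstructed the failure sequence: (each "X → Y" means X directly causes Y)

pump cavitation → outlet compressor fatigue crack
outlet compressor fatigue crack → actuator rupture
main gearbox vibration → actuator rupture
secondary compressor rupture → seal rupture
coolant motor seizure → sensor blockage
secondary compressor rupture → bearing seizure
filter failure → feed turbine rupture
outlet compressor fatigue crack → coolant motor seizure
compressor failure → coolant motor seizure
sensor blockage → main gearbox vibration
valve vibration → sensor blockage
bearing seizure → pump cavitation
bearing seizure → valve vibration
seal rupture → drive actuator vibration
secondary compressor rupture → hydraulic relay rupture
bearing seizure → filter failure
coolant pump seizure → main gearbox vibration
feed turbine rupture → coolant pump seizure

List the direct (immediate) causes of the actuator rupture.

the main gearbox vibration, the outlet compressor fatigue crack

Upstream contributors include the secondary compressor rupture, the bearing seizure, the pump cavitation, the filter failure, the feed turbine rupture, the coolant motor seizure, the valve vibration, the sensor blockage, the coolant pump seizure, the compressor failure, but only the main gearbox vibration, the outlet compressor fatigue crack feed directly into the actuator rupture.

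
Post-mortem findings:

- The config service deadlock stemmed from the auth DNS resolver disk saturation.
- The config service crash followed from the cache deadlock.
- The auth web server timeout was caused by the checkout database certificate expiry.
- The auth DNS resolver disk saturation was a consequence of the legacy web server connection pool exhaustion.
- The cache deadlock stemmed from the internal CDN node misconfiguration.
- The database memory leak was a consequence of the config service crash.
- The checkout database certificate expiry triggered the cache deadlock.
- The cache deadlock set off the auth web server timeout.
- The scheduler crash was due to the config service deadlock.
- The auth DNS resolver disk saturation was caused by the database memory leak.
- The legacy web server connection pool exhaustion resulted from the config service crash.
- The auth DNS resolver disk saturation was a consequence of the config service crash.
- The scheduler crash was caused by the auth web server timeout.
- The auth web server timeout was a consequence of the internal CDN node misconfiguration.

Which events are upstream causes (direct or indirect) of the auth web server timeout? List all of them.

Immediate causes of the auth web server timeout: the internal CDN node misconfiguration, the checkout database certificate expiry, the cache deadlock.

the cache deadlock, the checkout database certificate expiry, the internal CDN node misconfiguration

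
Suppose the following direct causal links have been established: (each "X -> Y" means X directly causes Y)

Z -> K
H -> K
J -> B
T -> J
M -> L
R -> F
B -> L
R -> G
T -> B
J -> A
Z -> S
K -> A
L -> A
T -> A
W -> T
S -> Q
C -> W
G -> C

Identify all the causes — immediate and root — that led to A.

Immediate causes of A: T, J, K, L.
Further upstream: H, R, Z, G, C, W, M, B.

B, C, G, H, J, K, L, M, R, T, W, Z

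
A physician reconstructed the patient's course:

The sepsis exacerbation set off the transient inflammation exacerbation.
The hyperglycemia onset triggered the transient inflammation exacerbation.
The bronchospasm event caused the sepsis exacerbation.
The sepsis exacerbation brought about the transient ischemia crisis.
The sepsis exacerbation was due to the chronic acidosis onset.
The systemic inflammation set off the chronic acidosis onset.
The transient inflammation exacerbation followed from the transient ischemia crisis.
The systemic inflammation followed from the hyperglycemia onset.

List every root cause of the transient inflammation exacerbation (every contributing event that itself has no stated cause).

Tracing upstream from the transient inflammation exacerbation: the transient inflammation exacerbation ← the sepsis exacerbation ← the bronchospasm event.
A separate upstream branch: the transient inflammation exacerbation ← the hyperglycemia onset.
Each of those chain origins has no stated cause.

the bronchospasm event, the hyperglycemia onset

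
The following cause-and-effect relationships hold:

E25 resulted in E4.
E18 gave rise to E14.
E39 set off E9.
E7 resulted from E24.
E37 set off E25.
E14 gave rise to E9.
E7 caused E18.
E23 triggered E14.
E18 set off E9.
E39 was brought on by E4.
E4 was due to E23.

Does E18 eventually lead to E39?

No

E18 leads to E14, E9; E39 is not among them.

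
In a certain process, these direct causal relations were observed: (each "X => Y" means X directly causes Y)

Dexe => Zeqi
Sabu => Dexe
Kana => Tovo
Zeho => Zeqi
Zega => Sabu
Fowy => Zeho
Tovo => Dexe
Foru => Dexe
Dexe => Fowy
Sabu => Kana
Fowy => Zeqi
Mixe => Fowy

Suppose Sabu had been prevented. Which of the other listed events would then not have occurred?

Downstream of Sabu: Kana, Tovo, Dexe, Fowy, Zeho, Zeqi.
Of those, still caused via another path: Dexe, Fowy, Zeho, Zeqi.
The remainder have no surviving cause.

Kana, Tovo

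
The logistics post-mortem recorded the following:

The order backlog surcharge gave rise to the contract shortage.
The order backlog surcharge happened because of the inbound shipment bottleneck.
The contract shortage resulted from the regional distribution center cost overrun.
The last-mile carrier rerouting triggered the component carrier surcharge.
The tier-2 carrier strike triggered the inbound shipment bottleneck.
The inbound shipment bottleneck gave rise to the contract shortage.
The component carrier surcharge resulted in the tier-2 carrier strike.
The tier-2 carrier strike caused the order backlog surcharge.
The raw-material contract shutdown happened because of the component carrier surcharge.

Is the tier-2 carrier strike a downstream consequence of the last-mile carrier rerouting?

There is a causal chain: the last-mile carrier rerouting → the component carrier surcharge → the tier-2 carrier strike.

Yes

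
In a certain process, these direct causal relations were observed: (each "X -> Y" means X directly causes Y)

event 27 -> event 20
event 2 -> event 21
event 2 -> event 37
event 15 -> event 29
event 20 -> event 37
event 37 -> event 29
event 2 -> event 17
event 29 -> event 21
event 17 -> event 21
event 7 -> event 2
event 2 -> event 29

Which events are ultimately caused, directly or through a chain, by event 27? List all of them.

event 20, event 21, event 29, event 37

Direct effects: event 20.
2 steps out: event 37.
3 steps out: event 29.
4 steps out: event 21.
Not reachable from it: event 7, event 15, event 2, event 17.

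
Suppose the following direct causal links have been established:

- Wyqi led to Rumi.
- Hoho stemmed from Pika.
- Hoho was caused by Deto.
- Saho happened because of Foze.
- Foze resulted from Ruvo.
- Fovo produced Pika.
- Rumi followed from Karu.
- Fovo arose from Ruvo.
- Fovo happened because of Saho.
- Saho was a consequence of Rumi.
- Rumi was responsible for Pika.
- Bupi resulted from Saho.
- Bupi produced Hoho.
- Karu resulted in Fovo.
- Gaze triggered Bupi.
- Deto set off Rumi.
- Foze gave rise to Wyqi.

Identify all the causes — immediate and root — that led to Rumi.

Immediate causes of Rumi: Wyqi, Deto, Karu.
Further upstream: Ruvo, Foze.

Deto, Foze, Karu, Ruvo, Wyqi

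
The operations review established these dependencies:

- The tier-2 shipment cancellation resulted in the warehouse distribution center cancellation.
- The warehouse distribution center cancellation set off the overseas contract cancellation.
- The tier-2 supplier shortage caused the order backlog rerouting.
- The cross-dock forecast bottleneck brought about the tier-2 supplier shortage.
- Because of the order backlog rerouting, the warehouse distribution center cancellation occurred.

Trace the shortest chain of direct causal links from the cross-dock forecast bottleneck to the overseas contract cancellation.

the cross-dock forecast bottleneck → the tier-2 supplier shortage → the order backlog rerouting → the warehouse distribution center cancellation → the overseas contract cancellation

the cross-dock forecast bottleneck → the tier-2 supplier shortage
the tier-2 supplier shortage → the order backlog rerouting
the order backlog rerouting → the warehouse distribution center cancellation
the warehouse distribution center cancellation → the overseas contract cancellation
Length: 4 steps.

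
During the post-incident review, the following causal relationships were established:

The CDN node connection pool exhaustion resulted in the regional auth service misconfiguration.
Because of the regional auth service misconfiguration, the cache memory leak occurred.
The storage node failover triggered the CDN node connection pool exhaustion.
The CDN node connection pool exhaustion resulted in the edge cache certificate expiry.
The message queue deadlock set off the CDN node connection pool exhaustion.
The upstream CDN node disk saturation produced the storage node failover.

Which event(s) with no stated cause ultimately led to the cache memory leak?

the message queue deadlock, the upstream CDN node disk saturation

Tracing upstream from the cache memory leak: the cache memory leak ← the regional auth service misconfiguration ← the CDN node connection pool exhaustion ← the message queue deadlock.
A separate upstream branch: the cache memory leak ← the regional auth service misconfiguration ← the CDN node connection pool exhaustion ← the storage node failover ← the upstream CDN node disk saturation.
Each of those chain origins has no stated cause.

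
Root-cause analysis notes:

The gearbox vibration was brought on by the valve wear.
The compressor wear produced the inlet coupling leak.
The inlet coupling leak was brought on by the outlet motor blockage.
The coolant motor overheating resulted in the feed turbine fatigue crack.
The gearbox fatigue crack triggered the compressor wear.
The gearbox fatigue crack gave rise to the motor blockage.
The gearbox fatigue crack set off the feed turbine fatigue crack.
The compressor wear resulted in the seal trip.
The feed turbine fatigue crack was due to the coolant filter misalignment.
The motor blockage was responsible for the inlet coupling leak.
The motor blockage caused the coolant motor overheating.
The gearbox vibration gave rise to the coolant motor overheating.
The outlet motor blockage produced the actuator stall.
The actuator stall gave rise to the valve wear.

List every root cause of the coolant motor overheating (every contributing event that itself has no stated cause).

the gearbox fatigue crack, the outlet motor blockage

Tracing upstream from the coolant motor overheating: the coolant motor overheating ← the gearbox vibration ← the valve wear ← the actuator stall ← the outlet motor blockage.
A separate upstream branch: the coolant motor overheating ← the motor blockage ← the gearbox fatigue crack.
Each of those chain origins has no stated cause.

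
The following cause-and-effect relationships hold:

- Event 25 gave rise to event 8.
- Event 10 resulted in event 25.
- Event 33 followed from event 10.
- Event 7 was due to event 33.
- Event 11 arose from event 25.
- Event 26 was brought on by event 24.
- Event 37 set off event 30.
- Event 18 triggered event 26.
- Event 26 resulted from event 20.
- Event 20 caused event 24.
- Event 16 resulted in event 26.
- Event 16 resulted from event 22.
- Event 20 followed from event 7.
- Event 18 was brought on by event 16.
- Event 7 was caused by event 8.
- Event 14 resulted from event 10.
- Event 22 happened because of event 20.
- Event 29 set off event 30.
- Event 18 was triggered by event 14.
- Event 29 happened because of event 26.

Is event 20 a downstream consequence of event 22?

Event 22 leads to event 16, event 18, event 26, event 29, event 30; event 20 is not among them.

No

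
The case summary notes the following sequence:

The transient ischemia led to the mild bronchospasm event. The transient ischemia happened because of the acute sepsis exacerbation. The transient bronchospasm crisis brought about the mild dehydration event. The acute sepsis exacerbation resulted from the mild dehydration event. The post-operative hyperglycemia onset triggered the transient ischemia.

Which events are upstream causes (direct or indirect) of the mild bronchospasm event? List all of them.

Immediate cause of the mild bronchospasm event: the transient ischemia.
Further upstream: the transient bronchospasm crisis, the mild dehydration event, the acute sepsis exacerbation, the post-operative hyperglycemia onset.

the acute sepsis exacerbation, the mild dehydration event, the post-operative hyperglycemia onset, the transient bronchospasm crisis, the transient ischemia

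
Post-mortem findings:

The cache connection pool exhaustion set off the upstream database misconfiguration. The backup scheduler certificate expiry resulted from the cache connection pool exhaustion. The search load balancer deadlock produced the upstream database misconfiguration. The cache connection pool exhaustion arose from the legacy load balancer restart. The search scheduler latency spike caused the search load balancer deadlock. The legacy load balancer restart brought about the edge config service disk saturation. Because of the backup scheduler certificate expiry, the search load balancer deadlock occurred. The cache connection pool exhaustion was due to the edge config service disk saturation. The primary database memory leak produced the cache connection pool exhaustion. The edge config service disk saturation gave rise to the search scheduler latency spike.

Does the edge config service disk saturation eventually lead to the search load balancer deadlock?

Yes

There is a causal chain: the edge config service disk saturation → the search scheduler latency spike → the search load balancer deadlock.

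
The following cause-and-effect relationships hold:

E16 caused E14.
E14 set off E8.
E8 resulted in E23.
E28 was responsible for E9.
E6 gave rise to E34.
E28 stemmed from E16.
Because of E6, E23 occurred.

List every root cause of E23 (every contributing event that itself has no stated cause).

Tracing upstream from E23: E23 ← E6.
A separate upstream branch: E23 ← E8 ← E14 ← E16.
Each of those chain origins has no stated cause.

E16, E6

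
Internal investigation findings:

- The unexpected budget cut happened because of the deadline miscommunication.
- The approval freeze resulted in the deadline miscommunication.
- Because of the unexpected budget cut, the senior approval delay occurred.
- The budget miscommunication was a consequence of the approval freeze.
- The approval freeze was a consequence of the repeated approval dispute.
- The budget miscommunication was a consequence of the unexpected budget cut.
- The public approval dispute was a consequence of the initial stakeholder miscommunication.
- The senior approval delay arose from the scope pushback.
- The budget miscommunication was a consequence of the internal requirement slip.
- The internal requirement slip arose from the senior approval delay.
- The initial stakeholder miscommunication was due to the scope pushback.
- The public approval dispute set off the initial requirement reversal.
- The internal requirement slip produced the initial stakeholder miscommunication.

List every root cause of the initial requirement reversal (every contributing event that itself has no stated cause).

the repeated approval dispute, the scope pushback

Tracing upstream from the initial requirement reversal: the initial requirement reversal ← the public approval dispute ← the initial stakeholder miscommunication ← the scope pushback.
A separate upstream branch: the initial requirement reversal ← the public approval dispute ← the initial stakeholder miscommunication ← the internal requirement slip ← the senior approval delay ← the unexpected budget cut ← the deadline miscommunication ← the approval freeze ← the repeated approval dispute.
Each of those chain origins has no stated cause.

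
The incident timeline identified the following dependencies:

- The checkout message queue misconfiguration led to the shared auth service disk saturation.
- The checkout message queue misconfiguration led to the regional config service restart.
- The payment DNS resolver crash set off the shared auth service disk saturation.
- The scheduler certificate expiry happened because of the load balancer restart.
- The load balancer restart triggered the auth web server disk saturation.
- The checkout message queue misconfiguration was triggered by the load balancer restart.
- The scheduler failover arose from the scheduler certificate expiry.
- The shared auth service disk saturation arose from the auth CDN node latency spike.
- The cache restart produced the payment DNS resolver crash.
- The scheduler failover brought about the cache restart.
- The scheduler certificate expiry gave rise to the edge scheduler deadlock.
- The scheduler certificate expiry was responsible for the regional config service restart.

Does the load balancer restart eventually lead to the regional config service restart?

There is a causal chain: the load balancer restart → the scheduler certificate expiry → the regional config service restart.

Yes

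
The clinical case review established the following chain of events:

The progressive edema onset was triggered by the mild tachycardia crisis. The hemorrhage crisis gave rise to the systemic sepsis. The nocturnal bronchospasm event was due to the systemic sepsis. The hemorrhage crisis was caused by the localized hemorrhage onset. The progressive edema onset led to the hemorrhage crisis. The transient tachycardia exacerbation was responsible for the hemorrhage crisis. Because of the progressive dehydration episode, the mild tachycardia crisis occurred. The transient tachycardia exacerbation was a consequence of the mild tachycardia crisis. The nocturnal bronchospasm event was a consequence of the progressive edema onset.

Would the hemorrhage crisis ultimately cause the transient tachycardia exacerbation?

No

The hemorrhage crisis leads to the systemic sepsis, the nocturnal bronchospasm event; the transient tachycardia exacerbation is not among them.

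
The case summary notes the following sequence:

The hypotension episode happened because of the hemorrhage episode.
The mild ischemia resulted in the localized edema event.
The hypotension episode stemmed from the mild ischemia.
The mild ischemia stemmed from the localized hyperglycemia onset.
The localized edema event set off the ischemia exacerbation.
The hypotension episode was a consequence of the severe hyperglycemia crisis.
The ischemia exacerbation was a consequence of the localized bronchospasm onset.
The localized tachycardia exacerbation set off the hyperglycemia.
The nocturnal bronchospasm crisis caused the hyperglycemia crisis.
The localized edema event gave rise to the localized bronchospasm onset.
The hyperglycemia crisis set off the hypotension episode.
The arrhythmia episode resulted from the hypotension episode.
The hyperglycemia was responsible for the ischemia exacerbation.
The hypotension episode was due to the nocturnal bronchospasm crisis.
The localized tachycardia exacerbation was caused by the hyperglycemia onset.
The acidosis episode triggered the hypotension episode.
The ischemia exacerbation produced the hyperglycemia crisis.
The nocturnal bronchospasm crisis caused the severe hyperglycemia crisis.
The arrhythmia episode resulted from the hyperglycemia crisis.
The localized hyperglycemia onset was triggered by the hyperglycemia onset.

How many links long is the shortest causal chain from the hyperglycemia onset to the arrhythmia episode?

Shortest chain: the hyperglycemia onset → the localized hyperglycemia onset → the mild ischemia → the hypotension episode → the arrhythmia episode.

4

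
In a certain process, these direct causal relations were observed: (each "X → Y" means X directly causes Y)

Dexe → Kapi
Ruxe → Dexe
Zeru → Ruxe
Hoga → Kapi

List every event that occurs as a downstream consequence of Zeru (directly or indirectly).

Dexe, Kapi, Ruxe

Direct effects: Ruxe.
2 steps out: Dexe.
3 steps out: Kapi.
Not reachable from it: Hoga.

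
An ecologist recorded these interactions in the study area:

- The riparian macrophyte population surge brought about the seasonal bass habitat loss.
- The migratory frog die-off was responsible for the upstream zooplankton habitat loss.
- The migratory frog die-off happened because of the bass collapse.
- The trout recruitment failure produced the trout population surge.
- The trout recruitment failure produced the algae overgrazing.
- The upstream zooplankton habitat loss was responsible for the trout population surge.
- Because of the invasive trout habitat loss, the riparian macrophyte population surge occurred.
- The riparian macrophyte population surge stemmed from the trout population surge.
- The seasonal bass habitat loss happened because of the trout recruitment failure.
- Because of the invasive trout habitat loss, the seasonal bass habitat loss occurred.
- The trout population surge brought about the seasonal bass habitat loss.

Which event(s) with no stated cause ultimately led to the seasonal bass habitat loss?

the bass collapse, the invasive trout habitat loss, the trout recruitment failure

Tracing upstream from the seasonal bass habitat loss: the seasonal bass habitat loss ← the trout recruitment failure.
A separate upstream branch: the seasonal bass habitat loss ← the trout population surge ← the upstream zooplankton habitat loss ← the migratory frog die-off ← the bass collapse.
A separate upstream branch: the seasonal bass habitat loss ← the invasive trout habitat loss.
Each of those chain origins has no stated cause.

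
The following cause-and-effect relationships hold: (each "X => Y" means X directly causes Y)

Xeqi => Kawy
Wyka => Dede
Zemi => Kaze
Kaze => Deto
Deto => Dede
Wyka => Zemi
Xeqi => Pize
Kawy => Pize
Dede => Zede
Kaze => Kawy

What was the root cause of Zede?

Tracing upstream from Zede: Zede ← Dede ← Wyka.
Wyka has no stated cause, so it is the root.

Wyka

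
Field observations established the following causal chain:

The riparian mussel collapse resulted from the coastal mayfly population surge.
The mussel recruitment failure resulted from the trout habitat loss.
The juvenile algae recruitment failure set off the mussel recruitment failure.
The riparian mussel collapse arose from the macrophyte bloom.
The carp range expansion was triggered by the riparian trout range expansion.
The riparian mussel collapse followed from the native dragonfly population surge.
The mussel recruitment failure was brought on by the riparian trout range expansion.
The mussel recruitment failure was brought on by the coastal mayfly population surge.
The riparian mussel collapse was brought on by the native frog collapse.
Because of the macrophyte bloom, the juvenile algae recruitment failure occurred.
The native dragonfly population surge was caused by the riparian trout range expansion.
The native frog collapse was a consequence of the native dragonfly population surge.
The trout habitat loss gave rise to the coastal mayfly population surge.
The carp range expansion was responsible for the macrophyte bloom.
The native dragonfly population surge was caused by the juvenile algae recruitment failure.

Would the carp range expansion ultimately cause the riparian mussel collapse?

There is a causal chain: the carp range expansion → the macrophyte bloom → the riparian mussel collapse.

Yes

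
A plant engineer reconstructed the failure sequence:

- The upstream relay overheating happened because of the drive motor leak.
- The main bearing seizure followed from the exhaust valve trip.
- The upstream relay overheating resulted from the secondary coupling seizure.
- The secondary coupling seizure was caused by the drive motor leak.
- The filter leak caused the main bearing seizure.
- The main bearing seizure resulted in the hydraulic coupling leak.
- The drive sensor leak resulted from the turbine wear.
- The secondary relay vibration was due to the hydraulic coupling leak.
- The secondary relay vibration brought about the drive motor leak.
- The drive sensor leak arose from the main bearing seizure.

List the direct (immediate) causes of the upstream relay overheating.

the drive motor leak, the secondary coupling seizure

Upstream contributors include the filter leak, the exhaust valve trip, the main bearing seizure, the hydraulic coupling leak, the secondary relay vibration, but only the drive motor leak, the secondary coupling seizure feed directly into the upstream relay overheating.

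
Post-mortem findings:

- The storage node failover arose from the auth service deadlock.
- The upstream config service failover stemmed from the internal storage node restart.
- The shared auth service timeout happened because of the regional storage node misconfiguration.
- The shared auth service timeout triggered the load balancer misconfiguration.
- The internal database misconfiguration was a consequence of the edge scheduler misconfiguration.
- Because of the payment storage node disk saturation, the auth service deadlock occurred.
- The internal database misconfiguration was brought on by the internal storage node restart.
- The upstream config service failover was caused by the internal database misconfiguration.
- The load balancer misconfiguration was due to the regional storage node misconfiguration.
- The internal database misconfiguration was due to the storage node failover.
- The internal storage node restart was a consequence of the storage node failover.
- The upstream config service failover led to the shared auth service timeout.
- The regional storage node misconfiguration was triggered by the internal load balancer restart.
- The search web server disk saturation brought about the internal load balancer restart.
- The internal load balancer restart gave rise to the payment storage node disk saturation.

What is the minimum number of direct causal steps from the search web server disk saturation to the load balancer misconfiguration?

3

Shortest chain: the search web server disk saturation → the internal load balancer restart → the regional storage node misconfiguration → the load balancer misconfiguration.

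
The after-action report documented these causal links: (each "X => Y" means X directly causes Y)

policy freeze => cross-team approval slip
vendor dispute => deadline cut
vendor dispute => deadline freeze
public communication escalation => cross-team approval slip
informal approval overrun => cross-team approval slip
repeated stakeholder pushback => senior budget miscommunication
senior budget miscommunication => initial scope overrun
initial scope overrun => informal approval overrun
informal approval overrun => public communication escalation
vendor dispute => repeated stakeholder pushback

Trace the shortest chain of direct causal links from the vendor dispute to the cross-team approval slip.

the vendor dispute → the repeated stakeholder pushback
the repeated stakeholder pushback → the senior budget miscommunication
the senior budget miscommunication → the initial scope overrun
the initial scope overrun → the informal approval overrun
the informal approval overrun → the cross-team approval slip
Length: 5 steps.

the vendor dispute → the repeated stakeholder pushback → the senior budget miscommunication → the initial scope overrun → the informal approval overrun → the cross-team approval slip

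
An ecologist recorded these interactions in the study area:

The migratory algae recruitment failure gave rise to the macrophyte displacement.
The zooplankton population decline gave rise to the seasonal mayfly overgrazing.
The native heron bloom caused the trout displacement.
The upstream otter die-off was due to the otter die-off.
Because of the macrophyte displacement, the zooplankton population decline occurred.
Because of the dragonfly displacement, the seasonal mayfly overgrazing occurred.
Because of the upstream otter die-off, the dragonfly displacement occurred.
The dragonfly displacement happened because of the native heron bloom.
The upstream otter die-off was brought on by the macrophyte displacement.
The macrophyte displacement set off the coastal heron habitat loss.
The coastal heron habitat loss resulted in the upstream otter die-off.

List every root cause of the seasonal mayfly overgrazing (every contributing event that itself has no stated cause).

the migratory algae recruitment failure, the native heron bloom, the otter die-off

Tracing upstream from the seasonal mayfly overgrazing: the seasonal mayfly overgrazing ← the dragonfly displacement ← the native heron bloom.
A separate upstream branch: the seasonal mayfly overgrazing ← the zooplankton population decline ← the macrophyte displacement ← the migratory algae recruitment failure.
A separate upstream branch: the seasonal mayfly overgrazing ← the dragonfly displacement ← the upstream otter die-off ← the otter die-off.
Each of those chain origins has no stated cause.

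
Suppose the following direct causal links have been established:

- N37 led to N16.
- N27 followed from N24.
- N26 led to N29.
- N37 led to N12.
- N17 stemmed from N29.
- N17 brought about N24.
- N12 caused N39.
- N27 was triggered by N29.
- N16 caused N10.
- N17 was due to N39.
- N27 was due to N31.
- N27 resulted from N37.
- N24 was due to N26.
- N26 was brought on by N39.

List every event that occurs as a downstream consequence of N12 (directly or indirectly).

Direct effects: N39.
2 steps out: N26, N17.
3 steps out: N29, N24.
4 steps out: N27.
Not reachable from it: N37, N16, N10, N31.

N17, N24, N26, N27, N29, N39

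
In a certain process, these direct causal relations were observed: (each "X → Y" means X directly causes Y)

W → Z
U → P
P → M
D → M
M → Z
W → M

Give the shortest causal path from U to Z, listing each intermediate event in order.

U → P
P → M
M → Z
Length: 3 steps.

U → P → M → Z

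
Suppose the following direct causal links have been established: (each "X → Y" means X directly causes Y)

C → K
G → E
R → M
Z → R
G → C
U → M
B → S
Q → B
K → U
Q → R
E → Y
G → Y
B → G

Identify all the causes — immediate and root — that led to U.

B, C, G, K, Q

Immediate cause of U: K.
Further upstream: Q, B, G, C.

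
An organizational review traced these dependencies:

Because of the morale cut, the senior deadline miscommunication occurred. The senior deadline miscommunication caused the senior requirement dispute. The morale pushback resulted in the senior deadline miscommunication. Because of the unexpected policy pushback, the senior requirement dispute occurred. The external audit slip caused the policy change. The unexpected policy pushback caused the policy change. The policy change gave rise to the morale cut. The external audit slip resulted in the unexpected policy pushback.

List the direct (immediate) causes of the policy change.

the external audit slip, the unexpected policy pushback

the external audit slip, the unexpected policy pushback → the policy change with nothing further upstream stated.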